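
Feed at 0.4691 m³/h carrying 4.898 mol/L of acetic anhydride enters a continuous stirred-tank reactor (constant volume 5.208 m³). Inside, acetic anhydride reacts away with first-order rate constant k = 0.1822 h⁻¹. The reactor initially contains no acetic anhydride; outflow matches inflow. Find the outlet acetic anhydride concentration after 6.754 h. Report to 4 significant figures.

1.363 mol/L

Species balance: V dC/dt = Q C_in − Q C − k V C.
This is linear with rate a = Q/V + k = 0.272273 h⁻¹.
C_ss = Q C_in/(Q + kV) = 1.62035 mol/L; C(t) = C_ss + (C₀ − C_ss) e^(−a t).
C(6.754) = 1.62035 + (-1.62035)·e^(−0.272273·6.754) = 1.62035 + (-1.62035)·0.158987 = 1.36273 mol/L.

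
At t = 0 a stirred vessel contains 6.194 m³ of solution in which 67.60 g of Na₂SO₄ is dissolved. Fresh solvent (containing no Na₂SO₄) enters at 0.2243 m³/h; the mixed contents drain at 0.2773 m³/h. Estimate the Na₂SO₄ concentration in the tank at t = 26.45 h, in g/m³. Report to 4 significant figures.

3.684 g/m³

Let m(t) be the amount of Na₂SO₄. Volume: V(t) = V₀ + (Q_in − Q_out) t = 6.194 − 0.0530000 t; V(26.45) = 4.79215 m³.
Species balance (pure solvent in): dm/dt = −Q_out · m/V(t).
Separate: dm/m = −Q_out dt/V(t) ⇒ ln(m/m₀) = −(Q_out/(Q_in−Q_out)) ln(V/V₀).
m = m₀ (V₀/V)^(Q_out/(Q_in−Q_out)) = 67.60 × (6.194/4.79215)^(-5.23208) = 17.6555 g.
C = m/V = 17.6555/4.79215 = 3.68425 g/m³.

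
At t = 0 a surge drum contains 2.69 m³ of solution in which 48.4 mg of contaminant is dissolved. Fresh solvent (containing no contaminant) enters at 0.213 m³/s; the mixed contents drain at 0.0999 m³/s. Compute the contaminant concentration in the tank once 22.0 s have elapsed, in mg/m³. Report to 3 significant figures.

Let m(t) be the amount of contaminant. Volume: V(t) = V₀ + (Q_in − Q_out) t = 2.69 + 0.11310 t; V(22.0) = 5.1782 m³.
Species balance (pure solvent in): dm/dt = −Q_out · m/V(t).
Separate: dm/m = −Q_out dt/V(t) ⇒ ln(m/m₀) = −(Q_out/(Q_in−Q_out)) ln(V/V₀).
m = m₀ (V₀/V)^(Q_out/(Q_in−Q_out)) = 48.4 × (2.69/5.1782)^(0.88329) = 27.140 mg.
C = m/V = 27.140/5.1782 = 5.2413 mg/m³.

5.24 mg/m³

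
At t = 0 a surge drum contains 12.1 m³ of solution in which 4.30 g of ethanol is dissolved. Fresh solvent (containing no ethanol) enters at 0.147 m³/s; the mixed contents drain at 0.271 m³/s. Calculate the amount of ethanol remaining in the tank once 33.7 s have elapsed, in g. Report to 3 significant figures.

1.70 g

Total volume: dV/dt = Q_in − Q_out = -0.12400 m³/s, so V(t) = 12.1 − 0.12400 t and V(33.7) = 7.9212 m³.
Solute balance: dm/dt = 0 − Q_out C = −Q_out m/V(t).
dm/m = −Q_out dt/(V₀ − 0.12400 t); integrating gives ln(m/m₀) = −(Q_out/(Q_in−Q_out)) ln(V/V₀).
m = m₀ (V₀/V)^(Q_out/(Q_in−Q_out)) = 4.30 × (12.1/7.9212)^(-2.1855) = 1.7035 g.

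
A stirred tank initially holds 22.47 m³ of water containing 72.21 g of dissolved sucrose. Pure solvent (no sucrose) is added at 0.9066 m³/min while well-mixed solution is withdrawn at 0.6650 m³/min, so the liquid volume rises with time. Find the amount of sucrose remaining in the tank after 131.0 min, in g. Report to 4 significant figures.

Let m(t) be the amount of sucrose. Volume: V(t) = V₀ + (Q_in − Q_out) t = 22.47 + 0.241600 t; V(131.0) = 54.1196 m³.
Solute balance: dm/dt = 0 − Q_out C = −Q_out m/V(t).
dm/m = −Q_out dt/(V₀ + 0.241600 t); integrating gives ln(m/m₀) = −(Q_out/(Q_in−Q_out)) ln(V/V₀).
m = m₀ (V₀/V)^(Q_out/(Q_in−Q_out)) = 72.21 × (22.47/54.1196)^(2.75248) = 6.42440 g.

6.424 g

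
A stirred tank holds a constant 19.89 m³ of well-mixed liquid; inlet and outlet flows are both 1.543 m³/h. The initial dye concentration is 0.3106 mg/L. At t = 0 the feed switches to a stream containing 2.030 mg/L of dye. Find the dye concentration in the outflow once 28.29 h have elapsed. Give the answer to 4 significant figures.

1.838 mg/L

Mass balance on the solute (V constant): V dC/dt = Q(C_in − C).
Rewrite as dC/dt + C/τ = C_in/τ, τ = V/Q = 12.8905 h.
C approaches C_in exponentially: C(t) = C_in + (C₀ − C_in) e^(−t/τ).
C(28.29) = 2.030 + (0.3106 − 2.030)·e^(−28.29/12.8905) = 2.030 + (-1.71940)·0.111398 = 1.83846 mg/L.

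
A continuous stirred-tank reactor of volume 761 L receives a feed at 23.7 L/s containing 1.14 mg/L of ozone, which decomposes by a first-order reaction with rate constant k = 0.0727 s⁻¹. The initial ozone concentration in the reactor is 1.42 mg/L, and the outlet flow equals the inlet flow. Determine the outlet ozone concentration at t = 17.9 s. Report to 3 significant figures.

Accumulation = in − out − consumed: V dC/dt = Q C_in − Q C − k V C.
This is linear with rate a = Q/V + k = 0.10384 s⁻¹.
C_ss = Q C_in/(Q + kV) = 0.34189 mg/L; C(t) = C_ss + (C₀ − C_ss) e^(−a t).
C(17.9) = 0.34189 + (1.0781)·e^(−0.10384·17.9) = 0.34189 + (1.0781)·0.15586 = 0.50993 mg/L.

0.510 mg/L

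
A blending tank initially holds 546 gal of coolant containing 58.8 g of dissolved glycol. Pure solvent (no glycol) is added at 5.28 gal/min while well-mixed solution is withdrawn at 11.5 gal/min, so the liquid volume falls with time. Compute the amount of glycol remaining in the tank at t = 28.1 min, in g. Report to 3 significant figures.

Let m(t) be the amount of glycol. Volume: V(t) = V₀ + (Q_in − Q_out) t = 546 − 6.2200 t; V(28.1) = 371.22 gal.
Species balance (pure solvent in): dm/dt = −Q_out · m/V(t).
dm/m = −Q_out dt/(V₀ − 6.2200 t); integrating gives ln(m/m₀) = −(Q_out/(Q_in−Q_out)) ln(V/V₀).
m = m₀ (V₀/V)^(Q_out/(Q_in−Q_out)) = 58.8 × (546/371.22)^(-1.8489) = 28.812 g.

28.8 g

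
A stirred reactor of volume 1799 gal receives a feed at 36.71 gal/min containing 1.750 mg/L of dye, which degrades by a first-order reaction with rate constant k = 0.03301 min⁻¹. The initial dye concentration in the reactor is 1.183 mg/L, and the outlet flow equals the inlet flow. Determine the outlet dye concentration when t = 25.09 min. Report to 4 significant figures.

0.8032 mg/L

V dC/dt = Q(C_in − C) − k V C.
This is linear with rate a = Q/V + k = 0.0534158 min⁻¹.
C_ss = Q C_in/(Q + kV) = 0.668531 mg/L; C(t) = C_ss + (C₀ − C_ss) e^(−a t).
C(25.09) = 0.668531 + (0.514469)·e^(−0.0534158·25.09) = 0.668531 + (0.514469)·0.261793 = 0.803215 mg/L.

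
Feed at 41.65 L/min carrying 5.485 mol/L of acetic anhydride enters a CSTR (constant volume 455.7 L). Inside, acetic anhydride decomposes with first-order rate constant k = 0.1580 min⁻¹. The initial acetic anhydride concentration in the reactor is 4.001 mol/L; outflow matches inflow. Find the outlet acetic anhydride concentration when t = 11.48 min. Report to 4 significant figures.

2.124 mol/L

Accumulation = in − out − consumed: V dC/dt = Q C_in − Q C − k V C.
dC/dt = (Q/V) C_in − (Q/V + k) C; effective rate a = Q/V + k = 0.0913978 + 0.1580 = 0.249398 min⁻¹.
C_ss = Q C_in/(Q + kV) = 2.01011 mol/L; C(t) = C_ss + (C₀ − C_ss) e^(−a t).
C(11.48) = 2.01011 + (1.99089)·e^(−0.249398·11.48) = 2.01011 + (1.99089)·0.0570922 = 2.12377 mol/L.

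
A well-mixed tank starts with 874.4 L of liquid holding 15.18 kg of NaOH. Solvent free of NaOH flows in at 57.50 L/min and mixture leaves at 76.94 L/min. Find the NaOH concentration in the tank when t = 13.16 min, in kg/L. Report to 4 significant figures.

Total volume: dV/dt = Q_in − Q_out = -19.4400 L/min, so V(t) = 874.4 − 19.4400 t and V(13.16) = 618.570 L.
Solute balance: dm/dt = 0 − Q_out C = −Q_out m/V(t).
Separate: dm/m = −Q_out dt/V(t) ⇒ ln(m/m₀) = −(Q_out/(Q_in−Q_out)) ln(V/V₀).
m = m₀ (V₀/V)^(Q_out/(Q_in−Q_out)) = 15.18 × (874.4/618.570)^(-3.95782) = 3.85768 kg.
C = m/V = 3.85768/618.570 = 0.00623645 kg/L.

0.006236 kg/L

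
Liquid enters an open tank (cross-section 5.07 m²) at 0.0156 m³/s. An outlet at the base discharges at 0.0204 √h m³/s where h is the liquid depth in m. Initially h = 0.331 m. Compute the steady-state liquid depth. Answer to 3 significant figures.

Level balance: A dh/dt = 0.0156 − 0.0204 √h. Setting dh/dt = 0:
Q_in = 0.0204 √h_ss ⇒ √h_ss = 0.0156/0.0204 = 0.76471.
h_ss = 0.76471² = 0.58478 m. (Since h₀ = 0.331 m < h_ss, the level will rise toward this value.)

0.585 m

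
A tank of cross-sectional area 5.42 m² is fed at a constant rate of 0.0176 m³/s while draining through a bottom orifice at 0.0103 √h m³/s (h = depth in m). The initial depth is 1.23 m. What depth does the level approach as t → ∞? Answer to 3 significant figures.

Level balance: A dh/dt = 0.0176 − 0.0103 √h. Setting dh/dt = 0:
Q_in = 0.0103 √h_ss ⇒ √h_ss = 0.0176/0.0103 = 1.7087.
h_ss = 1.7087² = 2.9198 m. (Since h₀ = 1.23 m < h_ss, the level will rise toward this value.)

2.92 m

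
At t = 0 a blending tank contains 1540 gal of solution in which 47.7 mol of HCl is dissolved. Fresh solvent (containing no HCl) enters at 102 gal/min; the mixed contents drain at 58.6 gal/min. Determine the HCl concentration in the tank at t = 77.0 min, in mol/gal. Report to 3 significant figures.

0.00206 mol/gal

Total volume: dV/dt = Q_in − Q_out = 43.400 gal/min, so V(t) = 1540 + 43.400 t and V(77.0) = 4881.8 gal.
No HCl enters, so dm/dt = −Q_out · (m/V).
Separate: dm/m = −Q_out dt/V(t) ⇒ ln(m/m₀) = −(Q_out/(Q_in−Q_out)) ln(V/V₀).
m = m₀ (V₀/V)^(Q_out/(Q_in−Q_out)) = 47.7 × (1540/4881.8)^(1.3502) = 10.046 mol.
C = m/V = 10.046/4881.8 = 0.0020578 mol/gal.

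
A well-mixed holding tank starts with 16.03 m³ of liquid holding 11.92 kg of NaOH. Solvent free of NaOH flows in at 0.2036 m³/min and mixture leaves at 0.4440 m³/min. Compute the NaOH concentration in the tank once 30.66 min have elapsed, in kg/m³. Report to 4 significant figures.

0.4414 kg/m³

Let m(t) be the amount of NaOH. Volume: V(t) = V₀ + (Q_in − Q_out) t = 16.03 − 0.240400 t; V(30.66) = 8.65934 m³.
Solute balance: dm/dt = 0 − Q_out C = −Q_out m/V(t).
Separate: dm/m = −Q_out dt/V(t) ⇒ ln(m/m₀) = −(Q_out/(Q_in−Q_out)) ln(V/V₀).
m = m₀ (V₀/V)^(Q_out/(Q_in−Q_out)) = 11.92 × (16.03/8.65934)^(-1.84692) = 3.82225 kg.
C = m/V = 3.82225/8.65934 = 0.441402 kg/m³.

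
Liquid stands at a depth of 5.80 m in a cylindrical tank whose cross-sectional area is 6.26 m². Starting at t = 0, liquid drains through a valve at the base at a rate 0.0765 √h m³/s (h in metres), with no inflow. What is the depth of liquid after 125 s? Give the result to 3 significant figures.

Accumulation of liquid (constant cross-section A): A dh/dt = −0.0765 √h.
This is separable: 2 d(√h)/dt = −0.0765/A, so √h = √h₀ − (0.0765/(2A)) t.
√h = √5.80 − 0.0765·125/(2·6.26) = 2.4083 − 0.76378 = 1.6445.
h = 1.6445² = 2.7045 m.

2.70 m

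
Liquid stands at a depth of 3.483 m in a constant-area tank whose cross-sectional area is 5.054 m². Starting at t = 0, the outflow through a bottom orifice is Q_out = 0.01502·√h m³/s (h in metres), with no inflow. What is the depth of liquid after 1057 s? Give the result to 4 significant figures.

0.08740 m

A dh/dt = −Q_out = −0.01502 √h.
Separate and integrate: 2(√h − √h₀) = −(0.01502/A) t.
√h = √3.483 − 0.01502·1057/(2·5.054) = 1.86628 − 1.57065 = 0.295629.
h = 0.295629² = 0.0873964 m.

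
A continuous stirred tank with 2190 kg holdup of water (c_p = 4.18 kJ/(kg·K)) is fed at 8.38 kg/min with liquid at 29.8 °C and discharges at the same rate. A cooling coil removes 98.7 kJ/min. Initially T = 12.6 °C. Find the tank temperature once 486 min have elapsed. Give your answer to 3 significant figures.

M c_p dT/dt = ṁ c_p (T_in − T) − Q̇.
Rearrange: dT/dt = (T_ss − T)/τ with τ = M/ṁ = 261.34 min and T_ss = T_in − Q̇/(ṁ c_p) = 26.982 °C.
Integrating: T(t) = T_ss + (T₀ − T_ss) e^(−t/τ).
T(486) = 26.982 + (-14.382)·e^(−486/261.34) = 26.982 + (-14.382)·0.15572 = 24.743 °C.

24.7 °C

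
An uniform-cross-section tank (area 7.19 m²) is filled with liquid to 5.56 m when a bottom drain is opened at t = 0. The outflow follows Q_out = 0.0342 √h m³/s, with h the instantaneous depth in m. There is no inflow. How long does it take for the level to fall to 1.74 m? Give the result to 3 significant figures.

A dh/dt = −Q_out = −0.0342 √h.
∫ h^(−1/2) dh = −(0.0342/A) ∫ dt, giving 2√h = 2√h₀ − (0.0342/A) t.
t = 2A(√h₀ − √h)/0.0342 = 2·7.19·(√5.56 − √1.74)/0.0342
  = 14.380 × (2.3580 − 1.3191) / 0.0342 = 436.81 s.

437 s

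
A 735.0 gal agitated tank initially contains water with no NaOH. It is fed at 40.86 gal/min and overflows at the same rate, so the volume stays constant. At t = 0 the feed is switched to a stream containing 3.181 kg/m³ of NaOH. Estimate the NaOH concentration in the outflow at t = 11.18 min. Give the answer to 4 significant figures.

Transient balance on the dissolved component: V dC/dt = Q(C_in − C).
Rewrite as dC/dt + C/τ = C_in/τ, τ = V/Q = 17.9883 min.
Integrating: C(t) = C_in + (C₀ − C_in) e^(−t/τ).
C(11.18) = 3.181 + (0 − 3.181)·e^(−11.18/17.9883) = 3.181 + (-3.18100)·0.537129 = 1.47239 kg/m³.

1.472 kg/m³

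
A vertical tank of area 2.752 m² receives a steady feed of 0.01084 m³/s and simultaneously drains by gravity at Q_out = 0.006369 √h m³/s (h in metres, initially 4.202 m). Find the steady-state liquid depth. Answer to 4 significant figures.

Level balance: A dh/dt = 0.01084 − 0.006369 √h. Setting dh/dt = 0:
Q_in = 0.006369 √h_ss ⇒ √h_ss = 0.01084/0.006369 = 1.70199.
h_ss = 1.70199² = 2.89678 m. (Since h₀ = 4.202 m > h_ss, the level will fall toward this value.)

2.897 m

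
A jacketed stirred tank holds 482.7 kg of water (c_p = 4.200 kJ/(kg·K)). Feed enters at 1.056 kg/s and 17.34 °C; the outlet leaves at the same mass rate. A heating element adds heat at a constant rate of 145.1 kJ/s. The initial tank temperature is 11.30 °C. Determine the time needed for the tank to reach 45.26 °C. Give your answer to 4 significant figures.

M c_p dT/dt = ṁ c_p (T_in − T) + Q̇.
τ = M/ṁ = 457.102 s; T_ss = T_in + Q̇/(ṁ c_p) = 50.0555 °C.
T(t) = T_ss + (T₀ − T_ss) e^(−t/τ). Set T = 45.26:
e^(−t/τ) = (45.26 − 50.0555)/(11.30 − 50.0555) = 0.123738
t = −457.102 · ln(0.123738) = 955.154 s.

955.2 s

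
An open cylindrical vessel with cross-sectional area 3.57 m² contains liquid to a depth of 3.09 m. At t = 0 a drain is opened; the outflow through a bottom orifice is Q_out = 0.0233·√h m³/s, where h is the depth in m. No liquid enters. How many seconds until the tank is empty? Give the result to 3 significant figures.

Unsteady balance on liquid volume: A dh/dt = −0.0233 √h.
This is separable: 2 d(√h)/dt = −0.0233/A, so √h = √h₀ − (0.0233/(2A)) t.
Set h = 0: 2√h₀ = (0.0233/A) t_empty ⇒ t_empty = 2A√h₀/0.0233.
t_empty = 2·3.57·√3.09/0.0233 = 7.1400·1.7578/0.0233 = 538.67 s.

539 s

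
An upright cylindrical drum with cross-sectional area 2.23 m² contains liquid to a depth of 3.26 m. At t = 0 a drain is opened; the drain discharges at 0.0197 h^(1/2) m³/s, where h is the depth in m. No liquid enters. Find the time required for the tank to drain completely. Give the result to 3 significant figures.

Unsteady balance on liquid volume: A dh/dt = −0.0197 √h.
This is separable: 2 d(√h)/dt = −0.0197/A, so √h = √h₀ − (0.0197/(2A)) t.
Set h = 0: 2√h₀ = (0.0197/A) t_empty ⇒ t_empty = 2A√h₀/0.0197.
t_empty = 2·2.23·√3.26/0.0197 = 4.4600·1.8055/0.0197 = 408.77 s.

409 s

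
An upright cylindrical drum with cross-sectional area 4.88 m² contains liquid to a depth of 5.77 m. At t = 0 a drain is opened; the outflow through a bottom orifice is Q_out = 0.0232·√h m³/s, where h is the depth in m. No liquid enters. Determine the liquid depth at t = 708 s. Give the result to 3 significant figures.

0.517 m

With no inflow, A dh/dt = −0.0232 √h.
This is separable: 2 d(√h)/dt = −0.0232/A, so √h = √h₀ − (0.0232/(2A)) t.
√h = √5.77 − 0.0232·708/(2·4.88) = 2.4021 − 1.6830 = 0.71913.
h = 0.71913² = 0.51715 m.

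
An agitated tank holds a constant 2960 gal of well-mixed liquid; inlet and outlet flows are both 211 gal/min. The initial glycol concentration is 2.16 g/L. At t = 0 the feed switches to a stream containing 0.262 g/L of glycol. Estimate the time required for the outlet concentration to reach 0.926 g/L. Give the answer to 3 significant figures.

14.7 min

Species balance on the tank: V dC/dt = Q(C_in − C), so τ = V/Q = 14.028 min.
C(t) = C_in + (C₀ − C_in) e^(−t/τ). Set C = 0.926 and solve for t:
e^(−t/τ) = (C − C_in)/(C₀ − C_in) = (0.926 − 0.262)/(2.16 − 0.262) = 0.34984
t = −τ ln(…) = 14.028 × 1.0503 = 14.734 min.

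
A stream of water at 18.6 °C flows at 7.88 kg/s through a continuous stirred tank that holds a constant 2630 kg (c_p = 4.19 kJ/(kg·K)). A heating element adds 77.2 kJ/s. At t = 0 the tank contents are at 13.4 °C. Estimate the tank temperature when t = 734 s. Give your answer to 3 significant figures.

20.1 °C

M c_p dT/dt = ṁ c_p (T_in − T) + Q̇.
Rearrange: dT/dt = (T_ss − T)/τ with τ = M/ṁ = 333.76 s and T_ss = T_in + Q̇/(ṁ c_p) = 20.938 °C.
T approaches T_ss exponentially: T(t) = T_ss + (T₀ − T_ss) e^(−t/τ).
T(734) = 20.938 + (-7.5382)·e^(−734/333.76) = 20.938 + (-7.5382)·0.11089 = 20.102 °C.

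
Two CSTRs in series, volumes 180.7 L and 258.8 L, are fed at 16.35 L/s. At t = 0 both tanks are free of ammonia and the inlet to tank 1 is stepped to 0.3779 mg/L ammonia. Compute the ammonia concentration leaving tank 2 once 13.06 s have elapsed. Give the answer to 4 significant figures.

Each tank obeys Vᵢ dCᵢ/dt = Q(Cᵢ₋₁ − Cᵢ), so τᵢ = Vᵢ/Q.
τ₁ = 180.7/16.35 = 11.0520 s; τ₂ = 258.8/16.35 = 15.8287 s.
Tank 1: C₁ = C_in(1 − e^(−t/τ₁)). Tank 2 (τ₁ ≠ τ₂): C₂ = C_in[1 − (τ₁ e^(−t/τ₁) − τ₂ e^(−t/τ₂))/(τ₁ − τ₂)].
At t = 13.06: e^(−t/τ₁) = 0.306761, e^(−t/τ₂) = 0.438199.
C₂ = 0.3779·[1 − (11.0520·0.306761 − 15.8287·0.438199)/(-4.77676)] = 0.3779·0.257690 = 0.0973812 mg/L.

0.09738 mg/L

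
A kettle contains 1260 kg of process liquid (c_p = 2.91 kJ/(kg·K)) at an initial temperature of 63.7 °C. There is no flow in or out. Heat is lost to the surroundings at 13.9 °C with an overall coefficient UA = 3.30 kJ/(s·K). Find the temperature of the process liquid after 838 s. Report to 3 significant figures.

M c_p dT/dt = −UA(T − T_amb).
dT/dt = (T_ss − T)/τ with T_ss = T_amb = 13.900 °C, τ = M c_p/UA = 1260·2.91/3.30 = 1111.1 s.
Integrating: T(t) = T_ss + (T₀ − T_ss) e^(−t/τ).
T(838) = 13.900 + (49.800)·0.47038 = 37.325 °C.

37.3 °C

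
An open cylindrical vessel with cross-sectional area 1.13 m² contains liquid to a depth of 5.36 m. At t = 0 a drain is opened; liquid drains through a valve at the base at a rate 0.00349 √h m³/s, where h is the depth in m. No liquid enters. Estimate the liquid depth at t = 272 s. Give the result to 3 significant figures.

A dh/dt = −Q_out = −0.00349 √h.
Separate and integrate: 2(√h − √h₀) = −(0.00349/A) t.
√h = √5.36 − 0.00349·272/(2·1.13) = 2.3152 − 0.42004 = 1.8951.
h = 1.8951² = 3.5915 m.

3.59 m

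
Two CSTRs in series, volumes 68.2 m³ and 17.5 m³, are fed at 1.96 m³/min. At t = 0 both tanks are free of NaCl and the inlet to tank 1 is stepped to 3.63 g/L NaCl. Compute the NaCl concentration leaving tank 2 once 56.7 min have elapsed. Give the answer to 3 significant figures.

2.67 g/L

Species balance on tank i: dCᵢ/dt = (Cᵢ₋₁ − Cᵢ)/τᵢ with τᵢ = Vᵢ/Q.
τ₁ = 68.2/1.96 = 34.796 min; τ₂ = 17.5/1.96 = 8.9286 min.
Solving the cascade with C₁(0)=C₂(0)=0 gives C₂(t) = C_in[1 − (τ₁ e^(−t/τ₁) − τ₂ e^(−t/τ₂))/(τ₁ − τ₂)].
At t = 56.7: e^(−t/τ₁) = 0.19603, e^(−t/τ₂) = 0.0017460.
C₂ = 3.63·[1 − (34.796·0.19603 − 8.9286·0.0017460)/(25.867)] = 3.63·0.73691 = 2.6750 g/L.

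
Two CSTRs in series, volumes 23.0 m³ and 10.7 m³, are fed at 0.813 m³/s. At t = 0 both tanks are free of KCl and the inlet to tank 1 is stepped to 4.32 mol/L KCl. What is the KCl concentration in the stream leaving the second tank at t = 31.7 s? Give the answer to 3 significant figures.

2.02 mol/L

Species balance on tank i: dCᵢ/dt = (Cᵢ₋₁ − Cᵢ)/τᵢ with τᵢ = Vᵢ/Q.
τ₁ = 23.0/0.813 = 28.290 s; τ₂ = 10.7/0.813 = 13.161 s.
Solving the cascade with C₁(0)=C₂(0)=0 gives C₂(t) = C_in[1 − (τ₁ e^(−t/τ₁) − τ₂ e^(−t/τ₂))/(τ₁ − τ₂)].
At t = 31.7: e^(−t/τ₁) = 0.32611, e^(−t/τ₂) = 0.089940.
C₂ = 4.32·[1 − (28.290·0.32611 − 13.161·0.089940)/(15.129)] = 4.32·0.46845 = 2.0237 mol/L.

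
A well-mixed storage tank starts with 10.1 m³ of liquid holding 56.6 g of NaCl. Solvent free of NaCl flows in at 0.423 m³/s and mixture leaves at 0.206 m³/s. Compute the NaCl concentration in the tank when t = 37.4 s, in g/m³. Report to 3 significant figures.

Total volume: dV/dt = Q_in − Q_out = 0.21700 m³/s, so V(t) = 10.1 + 0.21700 t and V(37.4) = 18.216 m³.
No NaCl enters, so dm/dt = −Q_out · (m/V).
Separate: dm/m = −Q_out dt/V(t) ⇒ ln(m/m₀) = −(Q_out/(Q_in−Q_out)) ln(V/V₀).
m = m₀ (V₀/V)^(Q_out/(Q_in−Q_out)) = 56.6 × (10.1/18.216)^(0.94931) = 32.335 g.
C = m/V = 32.335/18.216 = 1.7751 g/m³.

1.78 g/m³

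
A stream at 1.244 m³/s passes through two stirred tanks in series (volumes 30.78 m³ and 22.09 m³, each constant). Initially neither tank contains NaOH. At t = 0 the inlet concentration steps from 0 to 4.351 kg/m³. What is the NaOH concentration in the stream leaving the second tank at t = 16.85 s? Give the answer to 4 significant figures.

0.8334 kg/m³

Species balance on tank i: dCᵢ/dt = (Cᵢ₋₁ − Cᵢ)/τᵢ with τᵢ = Vᵢ/Q.
τ₁ = 30.78/1.244 = 24.7428 s; τ₂ = 22.09/1.244 = 17.7572 s.
Solving the cascade with C₁(0)=C₂(0)=0 gives C₂(t) = C_in[1 − (τ₁ e^(−t/τ₁) − τ₂ e^(−t/τ₂))/(τ₁ − τ₂)].
At t = 16.85: e^(−t/τ₁) = 0.506107, e^(−t/τ₂) = 0.387163.
C₂ = 4.351·[1 − (24.7428·0.506107 − 17.7572·0.387163)/(6.98553)] = 4.351·0.191538 = 0.833380 kg/m³.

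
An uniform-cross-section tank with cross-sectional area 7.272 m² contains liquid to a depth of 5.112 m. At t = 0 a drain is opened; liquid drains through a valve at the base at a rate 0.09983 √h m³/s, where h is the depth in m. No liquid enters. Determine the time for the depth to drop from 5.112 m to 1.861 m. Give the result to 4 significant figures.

Accumulation of liquid (constant cross-section A): A dh/dt = −0.09983 √h.
∫ h^(−1/2) dh = −(0.09983/A) ∫ dt, giving 2√h = 2√h₀ − (0.09983/A) t.
t = 2A(√h₀ − √h)/0.09983 = 2·7.272·(√5.112 − √1.861)/0.09983
  = 14.5440 × (2.26097 − 1.36418) / 0.09983 = 130.651 s.

130.7 s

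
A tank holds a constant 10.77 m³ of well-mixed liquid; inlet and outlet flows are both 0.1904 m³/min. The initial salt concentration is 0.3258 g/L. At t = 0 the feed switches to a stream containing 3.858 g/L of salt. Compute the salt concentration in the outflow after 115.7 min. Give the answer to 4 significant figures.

3.401 g/L

Unsteady species balance (constant V, well mixed): V dC/dt = Q(C_in − C).
Rewrite as dC/dt + C/τ = C_in/τ, τ = V/Q = 56.5651 min.
This is linear first-order; C(t) = C_in + (C₀ − C_in) e^(−t/τ).
C(115.7) = 3.858 + (0.3258 − 3.858)·e^(−115.7/56.5651) = 3.858 + (-3.53220)·0.129325 = 3.40120 g/L.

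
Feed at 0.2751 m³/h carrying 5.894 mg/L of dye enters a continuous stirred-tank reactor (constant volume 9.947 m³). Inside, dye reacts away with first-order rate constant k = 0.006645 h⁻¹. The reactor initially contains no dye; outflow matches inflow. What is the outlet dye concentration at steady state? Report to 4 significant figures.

4.752 mg/L

Accumulation = in − out − consumed: V dC/dt = Q C_in − Q C − k V C.
Steady state (dC/dt = 0): C_ss = Q C_in/(Q + kV) = C_in/(1 + kV/Q).
C_ss = 0.2751·5.894/(0.2751 + 0.006645·9.947) = 1.62144/0.341198 = 4.75220 mg/L.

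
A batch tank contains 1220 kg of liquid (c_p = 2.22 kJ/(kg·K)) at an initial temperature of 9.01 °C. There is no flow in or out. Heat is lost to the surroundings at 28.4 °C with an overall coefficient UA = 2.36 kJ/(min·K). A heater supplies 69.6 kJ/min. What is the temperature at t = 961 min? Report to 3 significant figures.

M c_p dT/dt = −UA(T − T_amb) + Q̇.
dT/dt = (T_ss − T)/τ with T_ss = T_amb + Q̇/UA = 28.4 + 69.6/2.36 = 57.892 °C, τ = M c_p/UA = 1220·2.22/2.36 = 1147.6 min.
T approaches T_ss exponentially: T(t) = T_ss + (T₀ − T_ss) e^(−t/τ).
T(961) = 57.892 + (-48.882)·0.43284 = 36.733 °C.

36.7 °C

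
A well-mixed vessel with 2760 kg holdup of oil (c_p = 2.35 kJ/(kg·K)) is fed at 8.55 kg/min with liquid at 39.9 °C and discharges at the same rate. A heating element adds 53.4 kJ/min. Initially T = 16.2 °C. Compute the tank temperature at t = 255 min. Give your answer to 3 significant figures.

30.6 °C

Unsteady energy balance on the tank contents: M c_p dT/dt = ṁ c_p (T_in − T) + 53.4.
τ = M/ṁ = 322.81 min; T_ss = T_in + Q̇/(ṁ c_p) = 39.9 + 53.4/(8.55·2.35) = 42.558 °C.
This is linear first-order; T(t) = T_ss + (T₀ − T_ss) e^(−t/τ).
T(255) = 42.558 + (-26.358)·e^(−255/322.81) = 42.558 + (-26.358)·0.45387 = 30.595 °C.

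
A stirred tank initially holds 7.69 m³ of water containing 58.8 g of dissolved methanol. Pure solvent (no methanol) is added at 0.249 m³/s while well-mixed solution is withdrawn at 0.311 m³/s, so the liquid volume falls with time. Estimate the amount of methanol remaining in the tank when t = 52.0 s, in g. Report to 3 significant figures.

3.85 g

Let m(t) be the amount of methanol. Volume: V(t) = V₀ + (Q_in − Q_out) t = 7.69 − 0.062000 t; V(52.0) = 4.4660 m³.
Solute balance: dm/dt = 0 − Q_out C = −Q_out m/V(t).
Separate: dm/m = −Q_out dt/V(t) ⇒ ln(m/m₀) = −(Q_out/(Q_in−Q_out)) ln(V/V₀).
m = m₀ (V₀/V)^(Q_out/(Q_in−Q_out)) = 58.8 × (7.69/4.4660)^(-5.0161) = 3.8506 g.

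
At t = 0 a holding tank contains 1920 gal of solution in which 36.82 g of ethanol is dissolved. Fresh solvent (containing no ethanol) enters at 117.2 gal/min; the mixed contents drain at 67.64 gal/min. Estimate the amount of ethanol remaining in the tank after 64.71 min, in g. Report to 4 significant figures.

9.636 g

Total volume: dV/dt = Q_in − Q_out = 49.5600 gal/min, so V(t) = 1920 + 49.5600 t and V(64.71) = 5127.03 gal.
No ethanol enters, so dm/dt = −Q_out · (m/V).
Separate: dm/m = −Q_out dt/V(t) ⇒ ln(m/m₀) = −(Q_out/(Q_in−Q_out)) ln(V/V₀).
m = m₀ (V₀/V)^(Q_out/(Q_in−Q_out)) = 36.82 × (1920/5127.03)^(1.36481) = 9.63617 g.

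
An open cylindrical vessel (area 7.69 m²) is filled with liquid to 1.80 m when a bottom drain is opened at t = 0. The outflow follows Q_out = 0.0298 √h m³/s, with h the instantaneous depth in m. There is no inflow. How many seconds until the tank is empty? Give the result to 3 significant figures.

With no inflow, A dh/dt = −0.0298 √h.
∫ h^(−1/2) dh = −(0.0298/A) ∫ dt, giving 2√h = 2√h₀ − (0.0298/A) t.
Set h = 0: 2√h₀ = (0.0298/A) t_empty ⇒ t_empty = 2A√h₀/0.0298.
t_empty = 2·7.69·√1.80/0.0298 = 15.380·1.3416/0.0298 = 692.43 s.

692 s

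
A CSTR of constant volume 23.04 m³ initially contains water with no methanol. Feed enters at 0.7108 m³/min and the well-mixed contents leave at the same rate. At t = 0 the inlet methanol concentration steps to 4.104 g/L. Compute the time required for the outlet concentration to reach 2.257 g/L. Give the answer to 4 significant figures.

Unsteady species balance (constant V, well mixed): V dC/dt = Q(C_in − C), so τ = V/Q = 32.4142 min.
C(t) = C_in + (C₀ − C_in) e^(−t/τ). Set C = 2.257 and solve for t:
e^(−t/τ) = (C − C_in)/(C₀ − C_in) = (2.257 − 4.104)/(0 − 4.104) = 0.450049
t = −τ ln(…) = 32.4142 × 0.798399 = 25.8795 min.

25.88 min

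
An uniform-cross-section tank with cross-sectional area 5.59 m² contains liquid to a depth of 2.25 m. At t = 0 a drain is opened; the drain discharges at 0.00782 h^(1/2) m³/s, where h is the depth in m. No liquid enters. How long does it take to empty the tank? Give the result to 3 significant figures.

A dh/dt = −Q_out = −0.00782 √h.
This is separable: 2 d(√h)/dt = −0.00782/A, so √h = √h₀ − (0.00782/(2A)) t.
Set h = 0: 2√h₀ = (0.00782/A) t_empty ⇒ t_empty = 2A√h₀/0.00782.
t_empty = 2·5.59·√2.25/0.00782 = 11.180·1.5000/0.00782 = 2144.5 s.

2140 s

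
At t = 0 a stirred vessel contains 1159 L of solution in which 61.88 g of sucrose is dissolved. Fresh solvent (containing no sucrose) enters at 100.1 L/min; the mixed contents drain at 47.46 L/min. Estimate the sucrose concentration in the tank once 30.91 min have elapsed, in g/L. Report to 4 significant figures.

0.01007 g/L

Let m(t) be the amount of sucrose. Volume: V(t) = V₀ + (Q_in − Q_out) t = 1159 + 52.6400 t; V(30.91) = 2786.10 L.
Solute balance: dm/dt = 0 − Q_out C = −Q_out m/V(t).
dm/m = −Q_out dt/(V₀ + 52.6400 t); integrating gives ln(m/m₀) = −(Q_out/(Q_in−Q_out)) ln(V/V₀).
m = m₀ (V₀/V)^(Q_out/(Q_in−Q_out)) = 61.88 × (1159/2786.10)^(0.901596) = 28.0621 g.
C = m/V = 28.0621/2786.10 = 0.0100722 g/L.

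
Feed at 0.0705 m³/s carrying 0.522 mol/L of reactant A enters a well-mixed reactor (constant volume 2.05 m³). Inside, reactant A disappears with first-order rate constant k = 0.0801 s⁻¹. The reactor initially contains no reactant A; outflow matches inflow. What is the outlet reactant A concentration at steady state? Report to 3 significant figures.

Species balance: V dC/dt = Q C_in − Q C − k V C.
Steady state (dC/dt = 0): C_ss = Q C_in/(Q + kV) = C_in/(1 + kV/Q).
C_ss = 0.0705·0.522/(0.0705 + 0.0801·2.05) = 0.036801/0.23470 = 0.15680 mol/L.

0.157 mol/L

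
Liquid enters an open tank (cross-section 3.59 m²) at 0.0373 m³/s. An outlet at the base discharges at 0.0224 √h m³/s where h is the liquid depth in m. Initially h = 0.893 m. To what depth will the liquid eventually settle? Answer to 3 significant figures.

Mass balance (ρ constant): A dh/dt = Q_in − 0.0224 √h. At steady state dh/dt = 0:
Q_in = 0.0224 √h_ss ⇒ √h_ss = 0.0373/0.0224 = 1.6652.
h_ss = 1.6652² = 2.7728 m. (Since h₀ = 0.893 m < h_ss, the level will rise toward this value.)

2.77 m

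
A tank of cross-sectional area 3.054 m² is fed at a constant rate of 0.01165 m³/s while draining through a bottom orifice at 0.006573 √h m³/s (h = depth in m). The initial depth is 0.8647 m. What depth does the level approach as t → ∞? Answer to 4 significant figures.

A dh/dt = Q_in − 0.006573 √h. Steady state requires inflow = outflow:
Q_in = 0.006573 √h_ss ⇒ √h_ss = 0.01165/0.006573 = 1.77240.
h_ss = 1.77240² = 3.14141 m. (Since h₀ = 0.8647 m < h_ss, the level will rise toward this value.)

3.141 m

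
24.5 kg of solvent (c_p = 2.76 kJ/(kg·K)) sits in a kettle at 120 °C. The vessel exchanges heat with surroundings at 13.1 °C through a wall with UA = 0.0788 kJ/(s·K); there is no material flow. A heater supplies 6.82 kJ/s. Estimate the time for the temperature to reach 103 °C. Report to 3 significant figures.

1550 s

Lumped-capacitance energy balance: M c_p dT/dt = UA(T_amb − T) + Q̇.
τ = M c_p/UA = 858.12 s; T_ss = T_amb + Q̇/UA = 13.1 + 6.82/0.0788 = 99.648 °C.
T(t) = T_ss + (T₀ − T_ss)e^(−t/τ); set T = 103:
t = −τ ln[(T − T_ss)/(T₀ − T_ss)] = −858.12 · ln(0.16469) = 1547.8 s.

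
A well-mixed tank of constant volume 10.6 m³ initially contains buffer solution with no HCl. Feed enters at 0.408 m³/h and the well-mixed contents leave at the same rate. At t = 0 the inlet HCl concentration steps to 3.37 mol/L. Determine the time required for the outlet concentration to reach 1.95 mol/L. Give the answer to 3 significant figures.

22.5 h

Species balance: V dC/dt = Q(C_in − C) ⇒ τ = V/Q = 25.980 h.
C(t) = C_in + (C₀ − C_in) e^(−t/τ). Set C = 1.95 and solve for t:
e^(−t/τ) = (C − C_in)/(C₀ − C_in) = (1.95 − 3.37)/(0 − 3.37) = 0.42136
t = −τ ln(…) = 25.980 × 0.86426 = 22.454 h.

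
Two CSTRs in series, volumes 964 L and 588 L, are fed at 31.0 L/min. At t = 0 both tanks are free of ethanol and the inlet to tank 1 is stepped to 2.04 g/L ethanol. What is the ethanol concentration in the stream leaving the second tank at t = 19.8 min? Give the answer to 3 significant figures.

Each tank obeys Vᵢ dCᵢ/dt = Q(Cᵢ₋₁ − Cᵢ), so τᵢ = Vᵢ/Q.
τ₁ = 964/31.0 = 31.097 min; τ₂ = 588/31.0 = 18.968 min.
Tank 1: C₁ = C_in(1 − e^(−t/τ₁)). Tank 2 (τ₁ ≠ τ₂): C₂ = C_in[1 − (τ₁ e^(−t/τ₁) − τ₂ e^(−t/τ₂))/(τ₁ − τ₂)].
At t = 19.8: e^(−t/τ₁) = 0.52902, e^(−t/τ₂) = 0.35209.
C₂ = 2.04·[1 − (31.097·0.52902 − 18.968·0.35209)/(12.129)] = 2.04·0.19428 = 0.39633 g/L.

0.396 g/L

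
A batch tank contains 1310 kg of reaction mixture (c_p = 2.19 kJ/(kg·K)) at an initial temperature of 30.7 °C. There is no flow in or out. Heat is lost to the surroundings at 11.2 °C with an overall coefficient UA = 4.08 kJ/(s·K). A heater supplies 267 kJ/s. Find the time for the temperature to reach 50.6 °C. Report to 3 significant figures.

399 s

M c_p dT/dt = −UA(T − T_amb) + Q̇.
τ = M c_p/UA = 703.16 s; T_ss = T_amb + Q̇/UA = 11.2 + 267/4.08 = 76.641 °C.
T(t) = T_ss + (T₀ − T_ss)e^(−t/τ); set T = 50.6:
t = −τ ln[(T − T_ss)/(T₀ − T_ss)] = −703.16 · ln(0.56684) = 399.17 s.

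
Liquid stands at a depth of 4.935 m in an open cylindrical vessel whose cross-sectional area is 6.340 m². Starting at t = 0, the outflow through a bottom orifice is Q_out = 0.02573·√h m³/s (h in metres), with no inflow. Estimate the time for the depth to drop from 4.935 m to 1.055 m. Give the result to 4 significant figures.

588.6 s

Volume balance on the tank: A dh/dt = −0.02573 √h.
This is separable: 2 d(√h)/dt = −0.02573/A, so √h = √h₀ − (0.02573/(2A)) t.
t = 2A(√h₀ − √h)/0.02573 = 2·6.340·(√4.935 − √1.055)/0.02573
  = 12.6800 × (2.22149 − 1.02713) / 0.02573 = 588.590 s.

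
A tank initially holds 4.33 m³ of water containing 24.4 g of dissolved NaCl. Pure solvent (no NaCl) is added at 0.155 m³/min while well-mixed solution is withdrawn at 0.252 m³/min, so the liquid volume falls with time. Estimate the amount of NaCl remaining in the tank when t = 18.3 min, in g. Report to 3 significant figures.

6.20 g

Let m(t) be the amount of NaCl. Volume: V(t) = V₀ + (Q_in − Q_out) t = 4.33 − 0.097000 t; V(18.3) = 2.5549 m³.
Solute balance: dm/dt = 0 − Q_out C = −Q_out m/V(t).
dm/m = −Q_out dt/(V₀ − 0.097000 t); integrating gives ln(m/m₀) = −(Q_out/(Q_in−Q_out)) ln(V/V₀).
m = m₀ (V₀/V)^(Q_out/(Q_in−Q_out)) = 24.4 × (4.33/2.5549)^(-2.5979) = 6.1968 g.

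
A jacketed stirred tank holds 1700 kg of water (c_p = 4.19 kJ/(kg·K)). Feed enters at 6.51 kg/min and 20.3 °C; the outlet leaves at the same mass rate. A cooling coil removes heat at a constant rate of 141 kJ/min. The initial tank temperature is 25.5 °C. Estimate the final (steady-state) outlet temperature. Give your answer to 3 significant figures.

Unsteady energy balance on the tank contents: M c_p dT/dt = ṁ c_p (T_in − T) − 141.
At steady state dT/dt = 0 ⇒ T_ss = T_in − Q̇/(ṁ c_p) = 20.3 − 141/(6.51·4.19) = 15.131 °C.

15.1 °C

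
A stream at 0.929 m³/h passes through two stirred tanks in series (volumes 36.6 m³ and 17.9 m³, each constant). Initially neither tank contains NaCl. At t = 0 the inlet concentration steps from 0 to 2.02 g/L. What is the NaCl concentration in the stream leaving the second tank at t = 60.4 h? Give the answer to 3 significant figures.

Each tank obeys Vᵢ dCᵢ/dt = Q(Cᵢ₋₁ − Cᵢ), so τᵢ = Vᵢ/Q.
τ₁ = 36.6/0.929 = 39.397 h; τ₂ = 17.9/0.929 = 19.268 h.
Tank 1: C₁ = C_in(1 − e^(−t/τ₁)). Tank 2 (τ₁ ≠ τ₂): C₂ = C_in[1 − (τ₁ e^(−t/τ₁) − τ₂ e^(−t/τ₂))/(τ₁ − τ₂)].
At t = 60.4: e^(−t/τ₁) = 0.21586, e^(−t/τ₂) = 0.043512.
C₂ = 2.02·[1 − (39.397·0.21586 − 19.268·0.043512)/(20.129)] = 2.02·0.61916 = 1.2507 g/L.

1.25 g/L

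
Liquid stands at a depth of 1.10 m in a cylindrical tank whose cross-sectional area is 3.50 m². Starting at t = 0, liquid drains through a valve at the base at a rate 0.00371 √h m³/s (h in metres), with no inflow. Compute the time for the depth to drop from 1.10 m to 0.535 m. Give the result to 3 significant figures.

599 s

With no inflow, A dh/dt = −0.00371 √h.
This is separable: 2 d(√h)/dt = −0.00371/A, so √h = √h₀ − (0.00371/(2A)) t.
t = 2A(√h₀ − √h)/0.00371 = 2·3.50·(√1.10 − √0.535)/0.00371
  = 7.0000 × (1.0488 − 0.73144) / 0.00371 = 598.81 s.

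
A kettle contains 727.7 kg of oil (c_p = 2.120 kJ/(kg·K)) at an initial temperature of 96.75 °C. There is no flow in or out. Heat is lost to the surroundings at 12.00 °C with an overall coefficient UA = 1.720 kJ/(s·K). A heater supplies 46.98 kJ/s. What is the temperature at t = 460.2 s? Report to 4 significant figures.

73.70 °C

Energy balance: M c_p dT/dt = −UA(T − T_amb) + Q̇.
dT/dt = (T_ss − T)/τ with T_ss = T_amb + Q̇/UA = 12.00 + 46.98/1.720 = 39.3140 °C, τ = M c_p/UA = 727.7·2.120/1.720 = 896.933 s.
T approaches T_ss exponentially: T(t) = T_ss + (T₀ − T_ss) e^(−t/τ).
T(460.2) = 39.3140 + (57.4360)·0.598648 = 73.6979 °C.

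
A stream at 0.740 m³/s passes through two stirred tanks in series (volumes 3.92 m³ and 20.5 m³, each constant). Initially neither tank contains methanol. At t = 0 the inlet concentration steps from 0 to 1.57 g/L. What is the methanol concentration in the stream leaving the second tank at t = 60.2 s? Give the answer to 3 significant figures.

Each tank obeys Vᵢ dCᵢ/dt = Q(Cᵢ₋₁ − Cᵢ), so τᵢ = Vᵢ/Q.
τ₁ = 3.92/0.740 = 5.2973 s; τ₂ = 20.5/0.740 = 27.703 s.
Solving the cascade with C₁(0)=C₂(0)=0 gives C₂(t) = C_in[1 − (τ₁ e^(−t/τ₁) − τ₂ e^(−t/τ₂))/(τ₁ − τ₂)].
At t = 60.2: e^(−t/τ₁) = 1.1603e-05, e^(−t/τ₂) = 0.11383.
C₂ = 1.57·[1 − (5.2973·1.1603e-05 − 27.703·0.11383)/(-22.405)] = 1.57·0.85926 = 1.3490 g/L.

1.35 g/L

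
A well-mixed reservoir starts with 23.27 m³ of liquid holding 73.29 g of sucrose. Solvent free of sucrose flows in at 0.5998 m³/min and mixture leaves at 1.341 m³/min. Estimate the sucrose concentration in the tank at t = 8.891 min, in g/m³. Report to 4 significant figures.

Let m(t) be the amount of sucrose. Volume: V(t) = V₀ + (Q_in − Q_out) t = 23.27 − 0.741200 t; V(8.891) = 16.6800 m³.
No sucrose enters, so dm/dt = −Q_out · (m/V).
Separate: dm/m = −Q_out dt/V(t) ⇒ ln(m/m₀) = −(Q_out/(Q_in−Q_out)) ln(V/V₀).
m = m₀ (V₀/V)^(Q_out/(Q_in−Q_out)) = 73.29 × (23.27/16.6800)^(-1.80923) = 40.1263 g.
C = m/V = 40.1263/16.6800 = 2.40566 g/m³.

2.406 g/m³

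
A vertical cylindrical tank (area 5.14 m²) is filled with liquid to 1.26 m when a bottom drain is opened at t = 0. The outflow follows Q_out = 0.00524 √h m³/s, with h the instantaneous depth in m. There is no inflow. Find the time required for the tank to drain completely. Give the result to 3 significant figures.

With no inflow, A dh/dt = −0.00524 √h.
This is separable: 2 d(√h)/dt = −0.00524/A, so √h = √h₀ − (0.00524/(2A)) t.
Set h = 0: 2√h₀ = (0.00524/A) t_empty ⇒ t_empty = 2A√h₀/0.00524.
t_empty = 2·5.14·√1.26/0.00524 = 10.280·1.1225/0.00524 = 2202.2 s.

2200 s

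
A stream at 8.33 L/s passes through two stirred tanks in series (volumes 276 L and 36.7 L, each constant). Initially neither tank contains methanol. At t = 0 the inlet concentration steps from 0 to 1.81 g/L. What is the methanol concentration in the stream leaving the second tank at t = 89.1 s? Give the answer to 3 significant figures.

1.67 g/L

Time constants: τᵢ = Vᵢ/Q for each well-mixed tank.
τ₁ = 276/8.33 = 33.133 s; τ₂ = 36.7/8.33 = 4.4058 s.
Solving the cascade with C₁(0)=C₂(0)=0 gives C₂(t) = C_in[1 − (τ₁ e^(−t/τ₁) − τ₂ e^(−t/τ₂))/(τ₁ − τ₂)].
At t = 89.1: e^(−t/τ₁) = 0.067939, e^(−t/τ₂) = 1.6483e-09.
C₂ = 1.81·[1 − (33.133·0.067939 − 4.4058·1.6483e-09)/(28.727)] = 1.81·0.92164 = 1.6682 g/L.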